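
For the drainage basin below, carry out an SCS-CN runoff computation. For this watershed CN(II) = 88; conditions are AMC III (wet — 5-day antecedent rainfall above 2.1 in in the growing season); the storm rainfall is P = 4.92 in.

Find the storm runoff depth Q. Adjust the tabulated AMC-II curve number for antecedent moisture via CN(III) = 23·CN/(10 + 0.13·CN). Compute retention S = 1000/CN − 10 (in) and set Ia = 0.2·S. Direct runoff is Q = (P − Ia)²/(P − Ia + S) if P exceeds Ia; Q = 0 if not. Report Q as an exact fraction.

Q = 102475129/23978075 in ≈ 4.274 in

Wet (AMC III): CN(III) = 23·88/(10 + 0.13·88) = 2024/(536/25) = 6325/67 ≈ 94.403
Retention S: 1000/CN − 10 with CN=94.403 → S = 150/253 ≈ 0.593 in
Ia = 0.2S: 0.2·0.593 = 0.119 in (exactly 30/253)
Since P=4.920 > Ia=0.119: effective rainfall P−Ia = 30369/6325 in
Q = (30369/6325)²/((30369/6325) + 150/253) = (922276161/40005625)/(34119/6325) = 102475129/23978075 in ≈ 4.274 in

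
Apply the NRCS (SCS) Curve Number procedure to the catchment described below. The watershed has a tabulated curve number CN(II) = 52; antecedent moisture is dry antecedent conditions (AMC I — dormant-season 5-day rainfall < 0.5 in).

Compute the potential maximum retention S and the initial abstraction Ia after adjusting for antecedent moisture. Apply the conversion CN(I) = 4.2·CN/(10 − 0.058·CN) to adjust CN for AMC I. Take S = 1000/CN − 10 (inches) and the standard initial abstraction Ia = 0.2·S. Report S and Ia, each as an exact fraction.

S = 2000/91 in ≈ 21.978 in; Ia = 400/91 in ≈ 4.396 in

CN(I) from CN(II)=52: (4.2·52)/(10 − 0.058·52) = 9100/291 ≈ 31.271
Retention S: 1000/CN − 10 with CN=31.271 → S = 2000/91 ≈ 21.978 in
Initial abstraction Ia = S/5 = (2000/91)/5 = 400/91 ≈ 4.396 in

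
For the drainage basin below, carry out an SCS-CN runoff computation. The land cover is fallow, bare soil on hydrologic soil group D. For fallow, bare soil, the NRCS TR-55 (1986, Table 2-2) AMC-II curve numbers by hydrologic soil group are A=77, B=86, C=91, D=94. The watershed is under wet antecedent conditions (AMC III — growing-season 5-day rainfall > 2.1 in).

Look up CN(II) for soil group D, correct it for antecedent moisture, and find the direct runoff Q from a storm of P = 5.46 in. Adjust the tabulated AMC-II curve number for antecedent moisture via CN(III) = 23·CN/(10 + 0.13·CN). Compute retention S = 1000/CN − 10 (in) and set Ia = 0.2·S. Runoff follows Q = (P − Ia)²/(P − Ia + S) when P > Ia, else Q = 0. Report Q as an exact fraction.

Q = 28443334923/5533152550 in ≈ 5.141 in

NRCS table: fallow, bare soil, soil group D → CN(II) = 94
Adjust CN=94 to AMC III: 23·94/(10 + 0.13·94) → 2162 ÷ (1111/50) = 108100/1111 ≈ 97.300
Max retention: S = 1000/(108100/1111) − 10 = 300/1081 in (≈ 0.278 in)
Initial abstraction Ia = S/5 = (300/1081)/5 = 60/1081 ≈ 0.056 in
Since P=5.460 > Ia=0.056: effective rainfall P−Ia = 292113/54050 in
Q = (292113/54050)²/((292113/54050) + 300/1081) = (85330004769/2921402500)/(307113/54050) = 28443334923/5533152550 in ≈ 5.141 in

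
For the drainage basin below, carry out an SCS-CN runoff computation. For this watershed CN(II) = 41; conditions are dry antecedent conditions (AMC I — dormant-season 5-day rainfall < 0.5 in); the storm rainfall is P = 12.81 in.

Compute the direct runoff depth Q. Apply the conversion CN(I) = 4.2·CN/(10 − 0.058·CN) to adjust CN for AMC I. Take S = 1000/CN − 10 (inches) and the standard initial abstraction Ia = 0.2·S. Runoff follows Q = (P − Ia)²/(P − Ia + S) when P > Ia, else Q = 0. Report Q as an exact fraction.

Dry (AMC I): CN(I) = 4.2·41/(10 − 0.058·41) = (861/5)/(3811/500) = 86100/3811 ≈ 22.592
Max retention: S = 1000/(86100/3811) − 10 = 29500/861 in (≈ 34.262 in)
Ia = 0.2·(29500/861) = 5900/861 in ≈ 6.852 in
Since P=12.810 > Ia=6.852: effective rainfall P−Ia = 512941/86100 in
Q = (512941/86100)²/((512941/86100) + 29500/861) = (263108469481/7413210000)/(3462941/86100) = 263108469481/298159220100 in ≈ 0.882 in

Q = 263108469481/298159220100 in ≈ 0.882 in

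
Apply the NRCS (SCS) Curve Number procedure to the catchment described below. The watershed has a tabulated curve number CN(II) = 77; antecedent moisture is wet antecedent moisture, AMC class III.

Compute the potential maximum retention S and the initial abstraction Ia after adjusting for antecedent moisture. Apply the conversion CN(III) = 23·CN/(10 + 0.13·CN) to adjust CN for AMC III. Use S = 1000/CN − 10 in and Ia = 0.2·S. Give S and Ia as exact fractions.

CN(III) from CN(II)=77: (23·77)/(10 + 0.13·77) = 7700/87 ≈ 88.506
Retention S: 1000/CN − 10 with CN=88.506 → S = 100/77 ≈ 1.299 in
Ia = 0.2S: 0.2·1.299 = 0.260 in (exactly 20/77)

S = 100/77 in ≈ 1.299 in; Ia = 20/77 in ≈ 0.260 in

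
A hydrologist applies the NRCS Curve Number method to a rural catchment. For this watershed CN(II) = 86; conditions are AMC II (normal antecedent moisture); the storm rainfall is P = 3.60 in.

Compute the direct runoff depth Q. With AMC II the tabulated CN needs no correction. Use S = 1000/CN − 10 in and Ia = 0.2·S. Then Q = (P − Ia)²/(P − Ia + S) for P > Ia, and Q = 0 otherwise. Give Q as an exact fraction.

Average conditions: CN = 86 (no AMC adjustment).
Retention S: 1000/CN − 10 with CN=86.000 → S = 70/43 ≈ 1.628 in
Ia = 0.2S: 0.2·1.628 = 0.326 in (exactly 14/43)
P − Ia = 3.600 − 0.326 = 704/215 ≈ 3.274 in (> 0, runoff occurs)
Q = (704/215)²/((704/215) + 70/43) = (495616/46225)/(1054/215) = 247808/113305 in ≈ 2.187 in

Q = 247808/113305 in ≈ 2.187 in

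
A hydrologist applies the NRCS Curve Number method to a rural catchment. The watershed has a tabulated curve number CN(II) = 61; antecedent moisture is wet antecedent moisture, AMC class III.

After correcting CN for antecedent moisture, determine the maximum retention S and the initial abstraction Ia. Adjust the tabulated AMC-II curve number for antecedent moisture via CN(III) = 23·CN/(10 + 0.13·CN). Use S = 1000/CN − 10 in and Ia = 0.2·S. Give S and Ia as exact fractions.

Adjust CN=61 to AMC III: 23·61/(10 + 0.13·61) → 1403 ÷ (1793/100) = 140300/1793 ≈ 78.249
S = 1000/(140300/1793) − 10 = 3900/1403 in ≈ 2.780 in
Ia = 0.2S: 0.2·2.780 = 0.556 in (exactly 780/1403)

S = 3900/1403 in ≈ 2.780 in; Ia = 780/1403 in ≈ 0.556 in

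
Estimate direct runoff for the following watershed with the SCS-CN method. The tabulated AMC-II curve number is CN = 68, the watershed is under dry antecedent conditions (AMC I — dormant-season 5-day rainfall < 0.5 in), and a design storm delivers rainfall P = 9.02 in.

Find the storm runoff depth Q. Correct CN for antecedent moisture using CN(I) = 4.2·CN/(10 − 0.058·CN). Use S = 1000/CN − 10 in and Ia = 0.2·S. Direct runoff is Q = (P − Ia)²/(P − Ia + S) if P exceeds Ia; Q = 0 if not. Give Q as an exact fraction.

Q = 14642694049/5729974950 in ≈ 2.555 in

CN(I) from CN(II)=68: (4.2·68)/(10 − 0.058·68) = 35700/757 ≈ 47.160
Max retention: S = 1000/(35700/757) − 10 = 4000/357 in (≈ 11.204 in)
Ia = 0.2S: 0.2·11.204 = 2.241 in (exactly 800/357)
Since P=9.020 > Ia=2.241: effective rainfall P−Ia = 121007/17850 in
Q = (121007/17850)²/((121007/17850) + 4000/357) = (14642694049/318622500)/(321007/17850) = 14642694049/5729974950 in ≈ 2.555 in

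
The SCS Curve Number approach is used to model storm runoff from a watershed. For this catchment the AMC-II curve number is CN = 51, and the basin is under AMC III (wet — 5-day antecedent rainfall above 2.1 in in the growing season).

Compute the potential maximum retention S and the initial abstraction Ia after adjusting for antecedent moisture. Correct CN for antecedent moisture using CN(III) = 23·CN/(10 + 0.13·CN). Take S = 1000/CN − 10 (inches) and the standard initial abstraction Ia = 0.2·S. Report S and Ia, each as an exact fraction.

Adjust CN=51 to AMC III: 23·51/(10 + 0.13·51) → 1173 ÷ (1663/100) = 117300/1663 ≈ 70.535
Retention S: 1000/CN − 10 with CN=70.535 → S = 4900/1173 ≈ 4.177 in
Initial abstraction Ia = S/5 = (4900/1173)/5 = 980/1173 ≈ 0.835 in

S = 4900/1173 in ≈ 4.177 in; Ia = 980/1173 in ≈ 0.835 in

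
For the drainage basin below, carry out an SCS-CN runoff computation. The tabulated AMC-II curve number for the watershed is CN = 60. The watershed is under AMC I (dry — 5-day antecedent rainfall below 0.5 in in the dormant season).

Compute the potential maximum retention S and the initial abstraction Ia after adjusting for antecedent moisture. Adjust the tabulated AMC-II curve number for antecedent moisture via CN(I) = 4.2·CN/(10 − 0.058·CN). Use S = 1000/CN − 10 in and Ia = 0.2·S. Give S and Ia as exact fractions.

S = 1000/63 in ≈ 15.873 in; Ia = 200/63 in ≈ 3.175 in

Dry (AMC I): CN(I) = 4.2·60/(10 − 0.058·60) = 252/(163/25) = 6300/163 ≈ 38.650
Retention S: 1000/CN − 10 with CN=38.650 → S = 1000/63 ≈ 15.873 in
Initial abstraction Ia = S/5 = (1000/63)/5 = 200/63 ≈ 3.175 in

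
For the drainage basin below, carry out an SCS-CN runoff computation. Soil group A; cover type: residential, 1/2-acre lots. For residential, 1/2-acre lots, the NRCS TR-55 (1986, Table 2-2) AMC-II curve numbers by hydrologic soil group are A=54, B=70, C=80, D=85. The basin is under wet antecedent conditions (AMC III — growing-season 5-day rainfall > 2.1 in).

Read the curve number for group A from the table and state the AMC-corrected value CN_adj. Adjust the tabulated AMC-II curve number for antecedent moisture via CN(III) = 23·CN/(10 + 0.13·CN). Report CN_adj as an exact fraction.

CN_adj = 2700/37 ≈ 72.973

NRCS table: residential, 1/2-acre lots, soil group A → CN(II) = 54
Wet (AMC III): CN(III) = 23·54/(10 + 0.13·54) = 1242/(851/50) = 2700/37 ≈ 72.973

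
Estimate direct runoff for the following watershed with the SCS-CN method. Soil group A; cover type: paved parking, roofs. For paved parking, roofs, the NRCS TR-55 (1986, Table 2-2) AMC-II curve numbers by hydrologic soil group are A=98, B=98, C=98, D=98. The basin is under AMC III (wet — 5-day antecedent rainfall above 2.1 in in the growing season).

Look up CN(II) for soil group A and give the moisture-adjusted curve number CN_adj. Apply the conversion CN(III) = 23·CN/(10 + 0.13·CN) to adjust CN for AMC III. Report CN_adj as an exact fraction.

NRCS table: paved parking, roofs, soil group A → CN(II) = 98
Wet (AMC III): CN(III) = 23·98/(10 + 0.13·98) = 2254/(1137/50) = 112700/1137 ≈ 99.120

CN_adj = 112700/1137 ≈ 99.120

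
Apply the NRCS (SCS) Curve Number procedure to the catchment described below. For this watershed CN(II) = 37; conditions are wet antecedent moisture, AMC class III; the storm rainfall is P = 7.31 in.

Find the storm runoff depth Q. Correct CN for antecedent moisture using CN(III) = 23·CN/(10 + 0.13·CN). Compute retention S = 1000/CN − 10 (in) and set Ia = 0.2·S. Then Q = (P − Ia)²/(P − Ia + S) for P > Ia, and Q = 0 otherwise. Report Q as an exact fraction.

Q = 246096358561/95829493100 in ≈ 2.568 in

Wet (AMC III): CN(III) = 23·37/(10 + 0.13·37) = 851/(1481/100) = 85100/1481 ≈ 57.461
S = 1000/(85100/1481) − 10 = 6300/851 in ≈ 7.403 in
Initial abstraction Ia = S/5 = (6300/851)/5 = 1260/851 ≈ 1.481 in
Since P=7.310 > Ia=1.481: effective rainfall P−Ia = 496081/85100 in
Q = (496081/85100)²/((496081/85100) + 6300/851) = (246096358561/7242010000)/(1126081/85100) = 246096358561/95829493100 in ≈ 2.568 in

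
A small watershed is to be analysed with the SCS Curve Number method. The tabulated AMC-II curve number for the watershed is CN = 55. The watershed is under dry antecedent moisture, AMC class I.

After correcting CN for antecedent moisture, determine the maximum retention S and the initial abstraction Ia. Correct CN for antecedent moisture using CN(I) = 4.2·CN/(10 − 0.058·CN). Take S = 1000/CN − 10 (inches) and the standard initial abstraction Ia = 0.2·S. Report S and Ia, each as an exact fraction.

Adjust CN=55 to AMC I: 4.2·55/(10 − 0.058·55) → 231 ÷ (681/100) = 7700/227 ≈ 33.921
S = 1000/(7700/227) − 10 = 1500/77 in ≈ 19.481 in
Ia = 0.2S: 0.2·19.481 = 3.896 in (exactly 300/77)

S = 1500/77 in ≈ 19.481 in; Ia = 300/77 in ≈ 3.896 in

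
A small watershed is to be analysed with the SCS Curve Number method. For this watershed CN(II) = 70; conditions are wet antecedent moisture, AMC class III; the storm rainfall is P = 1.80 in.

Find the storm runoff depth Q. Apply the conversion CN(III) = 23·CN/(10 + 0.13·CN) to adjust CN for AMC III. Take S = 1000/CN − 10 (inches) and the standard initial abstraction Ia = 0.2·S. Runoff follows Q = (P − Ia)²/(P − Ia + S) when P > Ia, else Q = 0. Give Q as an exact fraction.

Q = 440067/710815 in ≈ 0.619 in

CN(III) from CN(II)=70: (23·70)/(10 + 0.13·70) = 16100/191 ≈ 84.293
Max retention: S = 1000/(16100/191) − 10 = 300/161 in (≈ 1.863 in)
Ia = 0.2S: 0.2·1.863 = 0.373 in (exactly 60/161)
Since P=1.800 > Ia=0.373: effective rainfall P−Ia = 1149/805 in
Q = (1149/805)²/((1149/805) + 300/161) = (1320201/648025)/(2649/805) = 440067/710815 in ≈ 0.619 in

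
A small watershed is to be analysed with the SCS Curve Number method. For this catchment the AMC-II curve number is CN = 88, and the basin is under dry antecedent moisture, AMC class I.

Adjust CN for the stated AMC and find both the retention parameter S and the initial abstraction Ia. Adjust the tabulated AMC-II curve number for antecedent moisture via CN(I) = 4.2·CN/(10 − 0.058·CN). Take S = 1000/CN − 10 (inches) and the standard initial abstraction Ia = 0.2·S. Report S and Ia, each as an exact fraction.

CN(I) from CN(II)=88: (4.2·88)/(10 − 0.058·88) = 3850/51 ≈ 75.490
Retention S: 1000/CN − 10 with CN=75.490 → S = 250/77 ≈ 3.247 in
Ia = 0.2·(250/77) = 50/77 in ≈ 0.649 in

S = 250/77 in ≈ 3.247 in; Ia = 50/77 in ≈ 0.649 in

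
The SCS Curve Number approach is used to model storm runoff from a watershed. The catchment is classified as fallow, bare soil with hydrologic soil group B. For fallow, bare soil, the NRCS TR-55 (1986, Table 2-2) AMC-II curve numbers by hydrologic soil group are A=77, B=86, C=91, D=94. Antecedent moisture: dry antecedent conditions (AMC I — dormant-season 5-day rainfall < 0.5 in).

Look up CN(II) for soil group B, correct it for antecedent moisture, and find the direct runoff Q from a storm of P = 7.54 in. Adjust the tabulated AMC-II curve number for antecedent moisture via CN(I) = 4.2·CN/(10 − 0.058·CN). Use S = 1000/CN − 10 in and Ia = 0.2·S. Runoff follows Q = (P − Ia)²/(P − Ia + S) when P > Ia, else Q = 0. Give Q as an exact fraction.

Q = 1903838689/442682850 in ≈ 4.301 in

NRCS table: fallow, bare soil, soil group B → CN(II) = 86
CN(I) from CN(II)=86: (4.2·86)/(10 − 0.058·86) = 12900/179 ≈ 72.067
Retention S: 1000/CN − 10 with CN=72.067 → S = 500/129 ≈ 3.876 in
Initial abstraction Ia = S/5 = (500/129)/5 = 100/129 ≈ 0.775 in
P − Ia = 7.540 − 0.775 = 43633/6450 ≈ 6.765 in (> 0, runoff occurs)
Runoff Q = (P−Ia)²/(P−Ia+S) = (6.765)²/(6.765+3.876) = 1903838689/442682850 ≈ 4.301 in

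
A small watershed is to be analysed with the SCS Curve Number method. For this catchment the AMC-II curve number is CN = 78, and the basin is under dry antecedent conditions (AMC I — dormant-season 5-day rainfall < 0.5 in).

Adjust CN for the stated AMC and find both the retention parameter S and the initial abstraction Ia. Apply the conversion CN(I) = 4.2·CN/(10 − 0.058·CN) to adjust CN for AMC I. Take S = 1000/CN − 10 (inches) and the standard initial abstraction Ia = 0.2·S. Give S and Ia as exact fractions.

S = 5500/819 in ≈ 6.716 in; Ia = 1100/819 in ≈ 1.343 in

CN(I) from CN(II)=78: (4.2·78)/(10 − 0.058·78) = 81900/1369 ≈ 59.825
Max retention: S = 1000/(81900/1369) − 10 = 5500/819 in (≈ 6.716 in)
Ia = 0.2·(5500/819) = 1100/819 in ≈ 1.343 in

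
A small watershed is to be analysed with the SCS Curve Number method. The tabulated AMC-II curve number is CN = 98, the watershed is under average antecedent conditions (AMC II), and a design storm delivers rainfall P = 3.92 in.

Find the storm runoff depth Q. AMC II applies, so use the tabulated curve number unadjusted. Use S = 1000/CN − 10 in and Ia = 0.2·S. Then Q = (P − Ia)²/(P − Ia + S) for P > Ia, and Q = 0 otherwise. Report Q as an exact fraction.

CN(II) = 98; AMC II needs no correction.
Retention S: 1000/CN − 10 with CN=98.000 → S = 10/49 ≈ 0.204 in
Ia = 0.2S: 0.2·0.204 = 0.041 in (exactly 2/49)
Excess rainfall: 3.920 − 0.041 = 3.879 in; P > Ia so Q > 0
Q = (4752/1225)²/((4752/1225) + 10/49) = (22581504/1500625)/(5002/1225) = 11290752/3063725 in ≈ 3.685 in

Q = 11290752/3063725 in ≈ 3.685 in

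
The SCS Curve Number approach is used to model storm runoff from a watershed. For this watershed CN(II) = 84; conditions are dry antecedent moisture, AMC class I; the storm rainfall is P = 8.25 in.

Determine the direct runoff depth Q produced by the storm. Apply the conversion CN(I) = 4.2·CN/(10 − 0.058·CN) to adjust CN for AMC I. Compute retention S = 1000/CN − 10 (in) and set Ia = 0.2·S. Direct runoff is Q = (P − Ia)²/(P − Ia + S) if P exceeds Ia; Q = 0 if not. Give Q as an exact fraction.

Adjust CN=84 to AMC I: 4.2·84/(10 − 0.058·84) → (1764/5) ÷ (641/125) = 44100/641 ≈ 68.799
Retention S: 1000/CN − 10 with CN=68.799 → S = 2000/441 ≈ 4.535 in
Ia = 0.2·(2000/441) = 400/441 in ≈ 0.907 in
Excess rainfall: 8.250 − 0.907 = 7.343 in; P > Ia so Q > 0
Q = (12953/1764)²/((12953/1764) + 2000/441) = (167780209/3111696)/(20953/1764) = 167780209/36961092 in ≈ 4.539 in

Q = 167780209/36961092 in ≈ 4.539 in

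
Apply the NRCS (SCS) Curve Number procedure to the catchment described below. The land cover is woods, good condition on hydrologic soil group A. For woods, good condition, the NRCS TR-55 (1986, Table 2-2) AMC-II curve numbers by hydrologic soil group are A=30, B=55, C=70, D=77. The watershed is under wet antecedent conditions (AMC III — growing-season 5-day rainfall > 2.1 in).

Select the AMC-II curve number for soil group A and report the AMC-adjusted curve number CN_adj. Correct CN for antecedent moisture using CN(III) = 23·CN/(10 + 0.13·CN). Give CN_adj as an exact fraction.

NRCS table: woods, good condition, soil group A → CN(II) = 30
Wet (AMC III): CN(III) = 23·30/(10 + 0.13·30) = 690/(139/10) = 6900/139 ≈ 49.640

CN_adj = 6900/139 ≈ 49.640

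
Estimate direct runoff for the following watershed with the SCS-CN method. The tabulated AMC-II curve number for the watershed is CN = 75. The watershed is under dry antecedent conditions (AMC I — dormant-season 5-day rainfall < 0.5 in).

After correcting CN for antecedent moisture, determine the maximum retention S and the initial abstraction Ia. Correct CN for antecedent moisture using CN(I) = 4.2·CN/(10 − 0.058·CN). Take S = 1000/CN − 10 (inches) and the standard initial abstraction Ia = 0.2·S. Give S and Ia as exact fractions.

S = 500/63 in ≈ 7.937 in; Ia = 100/63 in ≈ 1.587 in

Dry (AMC I): CN(I) = 4.2·75/(10 − 0.058·75) = 315/(113/20) = 6300/113 ≈ 55.752
Max retention: S = 1000/(6300/113) − 10 = 500/63 in (≈ 7.937 in)
Ia = 0.2S: 0.2·7.937 = 1.587 in (exactly 100/63)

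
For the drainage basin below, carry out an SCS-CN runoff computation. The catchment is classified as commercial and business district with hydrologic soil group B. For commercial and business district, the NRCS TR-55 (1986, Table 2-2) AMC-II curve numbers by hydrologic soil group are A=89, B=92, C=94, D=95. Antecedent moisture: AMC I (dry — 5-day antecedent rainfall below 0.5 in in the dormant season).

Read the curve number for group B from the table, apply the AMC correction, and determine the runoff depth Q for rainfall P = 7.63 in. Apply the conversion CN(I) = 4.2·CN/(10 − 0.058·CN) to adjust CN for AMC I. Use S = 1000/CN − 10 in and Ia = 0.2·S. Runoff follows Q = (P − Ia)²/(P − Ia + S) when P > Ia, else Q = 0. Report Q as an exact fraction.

Q = 121472463841/21663950700 in ≈ 5.607 in

NRCS table: commercial and business district, soil group B → CN(II) = 92
Dry (AMC I): CN(I) = 4.2·92/(10 − 0.058·92) = (1932/5)/(583/125) = 48300/583 ≈ 82.847
Max retention: S = 1000/(48300/583) − 10 = 1000/483 in (≈ 2.070 in)
Ia = 0.2S: 0.2·2.070 = 0.414 in (exactly 200/483)
P − Ia = 7.630 − 0.414 = 348529/48300 ≈ 7.216 in (> 0, runoff occurs)
Q = (348529/48300)²/((348529/48300) + 1000/483) = (121472463841/2332890000)/(448529/48300) = 121472463841/21663950700 in ≈ 5.607 in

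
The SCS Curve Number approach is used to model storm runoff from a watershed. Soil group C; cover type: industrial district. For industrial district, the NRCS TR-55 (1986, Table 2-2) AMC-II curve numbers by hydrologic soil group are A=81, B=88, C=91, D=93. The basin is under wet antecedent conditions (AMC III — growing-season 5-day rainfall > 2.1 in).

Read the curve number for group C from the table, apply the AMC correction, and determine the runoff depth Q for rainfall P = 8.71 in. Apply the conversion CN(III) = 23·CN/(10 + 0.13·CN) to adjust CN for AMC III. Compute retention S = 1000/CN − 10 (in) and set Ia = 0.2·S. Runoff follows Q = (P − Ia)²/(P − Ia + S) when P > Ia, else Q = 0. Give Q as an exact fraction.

Q = 3258035830009/396624127900 in ≈ 8.214 in

NRCS table: industrial district, soil group C → CN(II) = 91
CN(III) from CN(II)=91: (23·91)/(10 + 0.13·91) = 209300/2183 ≈ 95.877
Retention S: 1000/CN − 10 with CN=95.877 → S = 900/2093 ≈ 0.430 in
Ia = 0.2·(900/2093) = 180/2093 in ≈ 0.086 in
Since P=8.710 > Ia=0.086: effective rainfall P−Ia = 1805003/209300 in
Q: (1805003/209300)² ÷ (1895003/209300) = 3258035830009/396624127900 in (≈ 8.214 in)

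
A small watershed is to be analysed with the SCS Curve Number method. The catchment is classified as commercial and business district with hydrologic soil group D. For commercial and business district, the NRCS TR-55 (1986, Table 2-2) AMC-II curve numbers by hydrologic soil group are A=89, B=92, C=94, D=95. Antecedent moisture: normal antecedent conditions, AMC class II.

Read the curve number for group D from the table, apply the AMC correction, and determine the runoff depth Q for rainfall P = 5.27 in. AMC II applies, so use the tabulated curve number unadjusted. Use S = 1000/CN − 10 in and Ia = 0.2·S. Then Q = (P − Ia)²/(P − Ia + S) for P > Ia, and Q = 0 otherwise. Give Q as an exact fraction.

NRCS table: commercial and business district, soil group D → CN(II) = 95
Average conditions: CN = 95 (no AMC adjustment).
Max retention: S = 1000/95 − 10 = 10/19 in (≈ 0.526 in)
Ia = 0.2·(10/19) = 2/19 in ≈ 0.105 in
Excess rainfall: 5.270 − 0.105 = 5.165 in; P > Ia so Q > 0
Runoff Q = (P−Ia)²/(P−Ia+S) = (5.165)²/(5.165+0.526) = 96294969/20544700 ≈ 4.687 in

Q = 96294969/20544700 in ≈ 4.687 in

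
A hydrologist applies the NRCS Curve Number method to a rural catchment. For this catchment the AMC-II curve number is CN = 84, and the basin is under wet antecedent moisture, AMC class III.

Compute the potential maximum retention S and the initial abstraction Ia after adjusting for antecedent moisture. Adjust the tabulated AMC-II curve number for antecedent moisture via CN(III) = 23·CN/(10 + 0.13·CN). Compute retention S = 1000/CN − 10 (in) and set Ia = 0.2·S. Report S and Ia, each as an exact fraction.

S = 400/483 in ≈ 0.828 in; Ia = 80/483 in ≈ 0.166 in

CN(III) from CN(II)=84: (23·84)/(10 + 0.13·84) = 48300/523 ≈ 92.352
Max retention: S = 1000/(48300/523) − 10 = 400/483 in (≈ 0.828 in)
Ia = 0.2S: 0.2·0.828 = 0.166 in (exactly 80/483)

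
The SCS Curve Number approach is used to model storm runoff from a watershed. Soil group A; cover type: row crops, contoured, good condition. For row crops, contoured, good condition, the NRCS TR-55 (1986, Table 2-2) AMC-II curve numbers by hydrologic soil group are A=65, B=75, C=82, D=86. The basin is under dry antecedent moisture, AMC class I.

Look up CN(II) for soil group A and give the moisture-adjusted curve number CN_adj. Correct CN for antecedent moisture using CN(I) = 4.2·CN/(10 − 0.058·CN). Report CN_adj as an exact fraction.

CN_adj = 3900/89 ≈ 43.820

NRCS table: row crops, contoured, good condition, soil group A → CN(II) = 65
Adjust CN=65 to AMC I: 4.2·65/(10 − 0.058·65) → 273 ÷ (623/100) = 3900/89 ≈ 43.820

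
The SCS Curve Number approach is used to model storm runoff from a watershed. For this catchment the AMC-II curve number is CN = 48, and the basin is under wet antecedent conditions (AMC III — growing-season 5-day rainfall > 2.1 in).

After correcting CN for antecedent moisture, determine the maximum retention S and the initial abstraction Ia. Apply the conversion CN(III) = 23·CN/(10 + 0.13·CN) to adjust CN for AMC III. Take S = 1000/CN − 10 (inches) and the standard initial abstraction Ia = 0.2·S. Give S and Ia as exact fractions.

CN(III) from CN(II)=48: (23·48)/(10 + 0.13·48) = 13800/203 ≈ 67.980
Max retention: S = 1000/(13800/203) − 10 = 325/69 in (≈ 4.710 in)
Ia = 0.2S: 0.2·4.710 = 0.942 in (exactly 65/69)

S = 325/69 in ≈ 4.710 in; Ia = 65/69 in ≈ 0.942 in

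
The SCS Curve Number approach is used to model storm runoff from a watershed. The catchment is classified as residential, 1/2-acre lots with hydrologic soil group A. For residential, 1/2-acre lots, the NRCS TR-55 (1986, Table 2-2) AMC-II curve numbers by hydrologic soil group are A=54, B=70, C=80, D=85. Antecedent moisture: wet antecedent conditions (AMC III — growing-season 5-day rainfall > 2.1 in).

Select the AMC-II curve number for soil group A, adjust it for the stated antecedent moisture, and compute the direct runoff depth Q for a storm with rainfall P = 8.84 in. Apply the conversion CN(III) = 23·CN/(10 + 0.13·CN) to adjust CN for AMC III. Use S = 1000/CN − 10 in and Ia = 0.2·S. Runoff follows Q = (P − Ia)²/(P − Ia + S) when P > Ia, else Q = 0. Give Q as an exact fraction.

Q = 29888089/5377725 in ≈ 5.558 in

NRCS table: residential, 1/2-acre lots, soil group A → CN(II) = 54
Wet (AMC III): CN(III) = 23·54/(10 + 0.13·54) = 1242/(851/50) = 2700/37 ≈ 72.973
S = 1000/(2700/37) − 10 = 100/27 in ≈ 3.704 in
Initial abstraction Ia = S/5 = (100/27)/5 = 20/27 ≈ 0.741 in
Excess rainfall: 8.840 − 0.741 = 8.099 in; P > Ia so Q > 0
Q: (5467/675)² ÷ (7967/675) = 29888089/5377725 in (≈ 5.558 in)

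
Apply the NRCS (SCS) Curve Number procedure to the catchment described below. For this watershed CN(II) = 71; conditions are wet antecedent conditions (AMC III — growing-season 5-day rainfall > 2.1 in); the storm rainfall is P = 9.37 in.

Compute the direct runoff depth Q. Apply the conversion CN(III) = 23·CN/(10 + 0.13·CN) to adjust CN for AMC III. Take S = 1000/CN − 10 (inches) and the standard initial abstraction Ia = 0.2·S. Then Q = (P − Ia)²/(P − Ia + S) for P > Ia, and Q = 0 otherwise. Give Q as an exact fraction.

Adjust CN=71 to AMC III: 23·71/(10 + 0.13·71) → 1633 ÷ (1923/100) = 163300/1923 ≈ 84.919
Retention S: 1000/CN − 10 with CN=84.919 → S = 2900/1633 ≈ 1.776 in
Ia = 0.2S: 0.2·1.776 = 0.355 in (exactly 580/1633)
P − Ia = 9.370 − 0.355 = 1472121/163300 ≈ 9.015 in (> 0, runoff occurs)
Q = (1472121/163300)²/((1472121/163300) + 2900/1633) = (2167140238641/26666890000)/(1762121/163300) = 2167140238641/287754359300 in ≈ 7.531 in

Q = 2167140238641/287754359300 in ≈ 7.531 in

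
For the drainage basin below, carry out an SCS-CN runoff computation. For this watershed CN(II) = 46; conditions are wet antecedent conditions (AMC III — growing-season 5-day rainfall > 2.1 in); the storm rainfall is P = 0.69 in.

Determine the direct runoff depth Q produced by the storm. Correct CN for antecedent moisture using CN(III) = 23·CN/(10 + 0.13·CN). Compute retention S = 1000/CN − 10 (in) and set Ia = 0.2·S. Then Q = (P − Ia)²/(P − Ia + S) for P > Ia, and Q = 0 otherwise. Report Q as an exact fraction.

Q = 0 in ≈ 0.000 in

Wet (AMC III): CN(III) = 23·46/(10 + 0.13·46) = 1058/(799/50) = 52900/799 ≈ 66.208
Max retention: S = 1000/(52900/799) − 10 = 2700/529 in (≈ 5.104 in)
Ia = 0.2·(2700/529) = 540/529 in ≈ 1.021 in
P = 0.690 ≤ Ia = 1.021 in: entire storm abstracted, Q = 0.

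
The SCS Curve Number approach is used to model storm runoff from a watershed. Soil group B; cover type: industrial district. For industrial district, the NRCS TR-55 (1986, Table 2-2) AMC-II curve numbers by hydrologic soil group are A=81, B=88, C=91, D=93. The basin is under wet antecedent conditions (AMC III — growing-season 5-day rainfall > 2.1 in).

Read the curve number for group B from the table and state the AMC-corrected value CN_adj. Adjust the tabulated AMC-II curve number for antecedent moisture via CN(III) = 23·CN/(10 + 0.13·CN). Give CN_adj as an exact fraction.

NRCS table: industrial district, soil group B → CN(II) = 88
Adjust CN=88 to AMC III: 23·88/(10 + 0.13·88) → 2024 ÷ (536/25) = 6325/67 ≈ 94.403

CN_adj = 6325/67 ≈ 94.403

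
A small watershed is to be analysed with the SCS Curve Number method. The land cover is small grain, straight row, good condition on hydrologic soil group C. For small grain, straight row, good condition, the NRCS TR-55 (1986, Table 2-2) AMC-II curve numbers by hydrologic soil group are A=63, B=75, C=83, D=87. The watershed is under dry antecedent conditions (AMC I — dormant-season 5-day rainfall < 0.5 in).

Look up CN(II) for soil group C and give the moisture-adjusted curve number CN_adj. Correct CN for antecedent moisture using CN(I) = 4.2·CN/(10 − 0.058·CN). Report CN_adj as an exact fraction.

CN_adj = 174300/2593 ≈ 67.219

NRCS table: small grain, straight row, good condition, soil group C → CN(II) = 83
CN(I) from CN(II)=83: (4.2·83)/(10 − 0.058·83) = 174300/2593 ≈ 67.219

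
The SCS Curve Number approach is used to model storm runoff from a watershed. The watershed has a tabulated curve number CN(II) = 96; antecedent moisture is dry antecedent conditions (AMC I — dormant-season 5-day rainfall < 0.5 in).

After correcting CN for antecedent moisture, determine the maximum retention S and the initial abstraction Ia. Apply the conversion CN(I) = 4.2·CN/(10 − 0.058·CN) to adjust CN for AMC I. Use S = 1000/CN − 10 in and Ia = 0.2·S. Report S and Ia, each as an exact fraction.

Dry (AMC I): CN(I) = 4.2·96/(10 − 0.058·96) = (2016/5)/(554/125) = 25200/277 ≈ 90.975
S = 1000/(25200/277) − 10 = 125/126 in ≈ 0.992 in
Initial abstraction Ia = S/5 = (125/126)/5 = 25/126 ≈ 0.198 in

S = 125/126 in ≈ 0.992 in; Ia = 25/126 in ≈ 0.198 in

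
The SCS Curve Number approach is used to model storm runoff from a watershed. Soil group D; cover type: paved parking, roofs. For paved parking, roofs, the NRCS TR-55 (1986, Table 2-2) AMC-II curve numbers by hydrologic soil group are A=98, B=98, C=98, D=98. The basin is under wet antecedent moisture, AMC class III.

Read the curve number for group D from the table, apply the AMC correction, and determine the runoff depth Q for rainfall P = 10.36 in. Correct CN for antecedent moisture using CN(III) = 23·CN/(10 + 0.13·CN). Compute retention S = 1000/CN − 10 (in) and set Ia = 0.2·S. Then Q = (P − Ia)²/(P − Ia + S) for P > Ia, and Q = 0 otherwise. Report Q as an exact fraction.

Q = 84909880449/8280435275 in ≈ 10.254 in

NRCS table: paved parking, roofs, soil group D → CN(II) = 98
Wet (AMC III): CN(III) = 23·98/(10 + 0.13·98) = 2254/(1137/50) = 112700/1137 ≈ 99.120
Retention S: 1000/CN − 10 with CN=99.120 → S = 100/1127 ≈ 0.089 in
Ia = 0.2S: 0.2·0.089 = 0.018 in (exactly 20/1127)
Since P=10.360 > Ia=0.018: effective rainfall P−Ia = 291393/28175 in
Runoff Q = (P−Ia)²/(P−Ia+S) = (10.342)²/(10.342+0.089) = 84909880449/8280435275 ≈ 10.254 in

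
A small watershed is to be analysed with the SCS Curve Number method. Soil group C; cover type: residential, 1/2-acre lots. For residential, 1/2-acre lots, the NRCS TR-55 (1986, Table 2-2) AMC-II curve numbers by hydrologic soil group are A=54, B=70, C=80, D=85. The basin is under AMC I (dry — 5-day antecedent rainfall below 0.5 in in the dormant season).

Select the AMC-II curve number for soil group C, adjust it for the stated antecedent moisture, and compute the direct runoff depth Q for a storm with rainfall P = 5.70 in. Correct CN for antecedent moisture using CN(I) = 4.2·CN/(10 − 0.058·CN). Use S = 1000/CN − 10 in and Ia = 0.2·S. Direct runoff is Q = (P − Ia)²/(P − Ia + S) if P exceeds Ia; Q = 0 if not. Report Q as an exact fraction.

Q = 896809/461370 in ≈ 1.944 in

NRCS table: residential, 1/2-acre lots, soil group C → CN(II) = 80
Adjust CN=80 to AMC I: 4.2·80/(10 − 0.058·80) → 336 ÷ (134/25) = 4200/67 ≈ 62.687
S = 1000/(4200/67) − 10 = 125/21 in ≈ 5.952 in
Ia = 0.2·(125/21) = 25/21 in ≈ 1.190 in
Excess rainfall: 5.700 − 1.190 = 4.510 in; P > Ia so Q > 0
Q = (947/210)²/((947/210) + 125/21) = (896809/44100)/(2197/210) = 896809/461370 in ≈ 1.944 in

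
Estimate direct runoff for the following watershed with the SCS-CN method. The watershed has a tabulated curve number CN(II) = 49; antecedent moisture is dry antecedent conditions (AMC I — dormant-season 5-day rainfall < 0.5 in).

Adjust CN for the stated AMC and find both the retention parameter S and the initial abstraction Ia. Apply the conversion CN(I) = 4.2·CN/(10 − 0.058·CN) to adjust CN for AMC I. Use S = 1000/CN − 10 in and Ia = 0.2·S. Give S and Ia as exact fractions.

Dry (AMC I): CN(I) = 4.2·49/(10 − 0.058·49) = (1029/5)/(3579/500) = 34300/1193 ≈ 28.751
S = 1000/(34300/1193) − 10 = 8500/343 in ≈ 24.781 in
Initial abstraction Ia = S/5 = (8500/343)/5 = 1700/343 ≈ 4.956 in

S = 8500/343 in ≈ 24.781 in; Ia = 1700/343 in ≈ 4.956 in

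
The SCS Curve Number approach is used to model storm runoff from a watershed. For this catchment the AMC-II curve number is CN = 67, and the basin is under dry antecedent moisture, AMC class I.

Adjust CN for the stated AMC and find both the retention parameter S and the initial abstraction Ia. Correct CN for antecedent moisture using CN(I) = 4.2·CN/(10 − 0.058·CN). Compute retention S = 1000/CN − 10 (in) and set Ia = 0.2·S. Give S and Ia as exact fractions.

S = 5500/469 in ≈ 11.727 in; Ia = 1100/469 in ≈ 2.345 in

CN(I) from CN(II)=67: (4.2·67)/(10 − 0.058·67) = 46900/1019 ≈ 46.026
Max retention: S = 1000/(46900/1019) − 10 = 5500/469 in (≈ 11.727 in)
Initial abstraction Ia = S/5 = (5500/469)/5 = 1100/469 ≈ 2.345 in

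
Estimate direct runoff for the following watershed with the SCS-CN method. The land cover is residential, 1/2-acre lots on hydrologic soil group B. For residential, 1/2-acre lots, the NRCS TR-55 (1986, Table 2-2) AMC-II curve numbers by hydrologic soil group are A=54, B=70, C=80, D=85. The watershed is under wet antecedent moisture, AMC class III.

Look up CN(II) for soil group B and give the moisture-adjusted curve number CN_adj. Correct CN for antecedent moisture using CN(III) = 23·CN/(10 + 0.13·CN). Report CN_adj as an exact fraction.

CN_adj = 16100/191 ≈ 84.293

NRCS table: residential, 1/2-acre lots, soil group B → CN(II) = 70
CN(III) from CN(II)=70: (23·70)/(10 + 0.13·70) = 16100/191 ≈ 84.293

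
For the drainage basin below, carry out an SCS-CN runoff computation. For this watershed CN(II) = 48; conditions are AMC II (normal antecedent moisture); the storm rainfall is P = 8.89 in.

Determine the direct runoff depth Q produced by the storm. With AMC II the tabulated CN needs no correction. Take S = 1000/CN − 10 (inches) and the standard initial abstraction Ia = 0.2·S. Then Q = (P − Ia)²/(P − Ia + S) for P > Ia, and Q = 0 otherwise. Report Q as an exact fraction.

Average conditions: CN = 48 (no AMC adjustment).
S = 1000/48 − 10 = 65/6 in ≈ 10.833 in
Ia = 0.2S: 0.2·10.833 = 2.167 in (exactly 13/6)
Since P=8.890 > Ia=2.167: effective rainfall P−Ia = 2017/300 in
Q: (2017/300)² ÷ (5267/300) = 4068289/1580100 in (≈ 2.575 in)

Q = 4068289/1580100 in ≈ 2.575 in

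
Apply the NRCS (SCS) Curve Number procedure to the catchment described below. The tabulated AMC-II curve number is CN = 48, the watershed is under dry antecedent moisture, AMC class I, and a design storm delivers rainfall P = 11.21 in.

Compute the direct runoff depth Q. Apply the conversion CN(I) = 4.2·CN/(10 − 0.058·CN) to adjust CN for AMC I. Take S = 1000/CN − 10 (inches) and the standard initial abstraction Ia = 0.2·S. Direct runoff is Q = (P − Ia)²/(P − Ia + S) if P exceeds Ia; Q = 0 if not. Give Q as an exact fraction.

Q = 1453363129/1263924900 in ≈ 1.150 in

CN(I) from CN(II)=48: (4.2·48)/(10 − 0.058·48) = 12600/451 ≈ 27.938
S = 1000/(12600/451) − 10 = 1625/63 in ≈ 25.794 in
Ia = 0.2·(1625/63) = 325/63 in ≈ 5.159 in
Excess rainfall: 11.210 − 5.159 = 6.051 in; P > Ia so Q > 0
Q: (38123/6300)² ÷ (200623/6300) = 1453363129/1263924900 in (≈ 1.150 in)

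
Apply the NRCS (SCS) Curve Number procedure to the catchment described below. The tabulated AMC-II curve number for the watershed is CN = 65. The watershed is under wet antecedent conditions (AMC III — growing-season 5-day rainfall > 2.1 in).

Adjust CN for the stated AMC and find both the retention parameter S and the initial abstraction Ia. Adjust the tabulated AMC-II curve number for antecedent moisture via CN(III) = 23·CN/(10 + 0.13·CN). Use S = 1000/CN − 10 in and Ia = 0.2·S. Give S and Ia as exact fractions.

S = 700/299 in ≈ 2.341 in; Ia = 140/299 in ≈ 0.468 in

Wet (AMC III): CN(III) = 23·65/(10 + 0.13·65) = 1495/(369/20) = 29900/369 ≈ 81.030
Retention S: 1000/CN − 10 with CN=81.030 → S = 700/299 ≈ 2.341 in
Initial abstraction Ia = S/5 = (700/299)/5 = 140/299 ≈ 0.468 in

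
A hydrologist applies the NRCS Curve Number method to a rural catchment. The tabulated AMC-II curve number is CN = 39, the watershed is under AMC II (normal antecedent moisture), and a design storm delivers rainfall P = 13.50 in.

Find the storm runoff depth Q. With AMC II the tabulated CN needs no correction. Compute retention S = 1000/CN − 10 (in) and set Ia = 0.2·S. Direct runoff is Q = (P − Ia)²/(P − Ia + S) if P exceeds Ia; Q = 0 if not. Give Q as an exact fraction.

Q = 654481/158262 in ≈ 4.135 in

CN(II) = 39; AMC II needs no correction.
Retention S: 1000/CN − 10 with CN=39.000 → S = 610/39 ≈ 15.641 in
Ia = 0.2·(610/39) = 122/39 in ≈ 3.128 in
P − Ia = 13.500 − 3.128 = 809/78 ≈ 10.372 in (> 0, runoff occurs)
Q = (809/78)²/((809/78) + 610/39) = (654481/6084)/(2029/78) = 654481/158262 in ≈ 4.135 in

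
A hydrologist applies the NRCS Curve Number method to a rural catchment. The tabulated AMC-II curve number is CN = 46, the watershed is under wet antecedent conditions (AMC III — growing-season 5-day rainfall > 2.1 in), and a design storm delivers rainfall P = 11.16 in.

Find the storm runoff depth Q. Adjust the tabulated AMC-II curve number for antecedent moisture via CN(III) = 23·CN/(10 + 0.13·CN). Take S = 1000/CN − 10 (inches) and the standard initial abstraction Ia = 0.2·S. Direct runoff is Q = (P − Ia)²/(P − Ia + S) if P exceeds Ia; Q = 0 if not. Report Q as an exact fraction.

Wet (AMC III): CN(III) = 23·46/(10 + 0.13·46) = 1058/(799/50) = 52900/799 ≈ 66.208
Max retention: S = 1000/(52900/799) − 10 = 2700/529 in (≈ 5.104 in)
Initial abstraction Ia = S/5 = (2700/529)/5 = 540/529 ≈ 1.021 in
Since P=11.160 > Ia=1.021: effective rainfall P−Ia = 134091/13225 in
Runoff Q = (P−Ia)²/(P−Ia+S) = (10.139)²/(10.139+5.104) = 1997821809/296226775 ≈ 6.744 in

Q = 1997821809/296226775 in ≈ 6.744 in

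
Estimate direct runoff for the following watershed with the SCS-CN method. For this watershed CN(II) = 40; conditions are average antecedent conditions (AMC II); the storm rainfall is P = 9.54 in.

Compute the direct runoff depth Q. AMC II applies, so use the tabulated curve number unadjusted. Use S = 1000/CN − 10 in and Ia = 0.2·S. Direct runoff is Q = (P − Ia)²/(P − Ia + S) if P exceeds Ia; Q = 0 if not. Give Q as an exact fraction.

Q = 35643/17950 in ≈ 1.986 in

AMC II — tabulated CN = 40 applies directly.
Max retention: S = 1000/40 − 10 = 15 in (≈ 15.000 in)
Initial abstraction Ia = S/5 = 15/5 = 3 ≈ 3.000 in
Since P=9.540 > Ia=3.000: effective rainfall P−Ia = 327/50 in
Q: (327/50)² ÷ (1077/50) = 35643/17950 in (≈ 1.986 in)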